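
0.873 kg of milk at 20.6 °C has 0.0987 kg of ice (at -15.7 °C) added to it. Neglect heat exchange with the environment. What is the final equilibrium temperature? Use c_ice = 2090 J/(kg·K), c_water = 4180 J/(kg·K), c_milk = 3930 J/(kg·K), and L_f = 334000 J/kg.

T_f ≈ 9.0 °C

Setting the total heat transfer to zero:
warm ice to 0 °C: 0.0987·2090·(0 − (-15.7)) = 3238.6; latent heat to melt: 0.0987·334000 = 32966; warm the meltwater: 412.57 T; milk: 3430.9(T − 20.6)
3843.5 T = 70676 − 36204 = 34472
T ≈ 8.97 °C (positive, so assuming full melt was valid).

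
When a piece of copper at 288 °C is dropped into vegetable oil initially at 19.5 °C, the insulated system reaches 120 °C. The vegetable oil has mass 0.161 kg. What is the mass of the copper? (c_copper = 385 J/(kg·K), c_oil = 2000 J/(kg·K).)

m ≈ 0.5 kg

Heat lost by the copper = heat gained by the oil:
m×385×(288 − 120) = 0.161×2000×(120 − 19.5)
64680 m = 32361  ⇒  m ≈ 0.5003 kg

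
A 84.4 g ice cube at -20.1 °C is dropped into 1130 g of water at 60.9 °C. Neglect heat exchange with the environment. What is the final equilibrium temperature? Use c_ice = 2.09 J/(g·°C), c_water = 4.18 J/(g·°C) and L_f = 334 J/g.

Energy conservation, ΣQ = 0:
ice -20.1→0 °C: 84.4·2.09·20.1 = 3545.6
  latent heat to melt: 84.4·334 = 28190
  meltwater 0→T: 84.4·4.18·T = 352.79 T
  water cools: 1130·4.18·(T − 60.9) = 4723.4(T − 60.9)
5076.2 T = 287655 − 31735 = 255920
T ≈ 50.42 °C — above 0 °C, consistent with complete melting.

T_f ≈ 50.4 °C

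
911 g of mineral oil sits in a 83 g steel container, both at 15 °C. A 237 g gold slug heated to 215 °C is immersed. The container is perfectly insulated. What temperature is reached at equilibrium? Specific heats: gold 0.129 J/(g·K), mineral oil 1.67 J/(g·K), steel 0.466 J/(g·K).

T_f is the heat-capacity-weighted average of the initial temperatures:
T_f = (30.57×215 + 1521.4×15 + 38.68×15) / (30.57 + 1521.4 + 38.68)
    = 29974 / 1590.6 ≈ 18.84 °C

T_f ≈ 18.8 °C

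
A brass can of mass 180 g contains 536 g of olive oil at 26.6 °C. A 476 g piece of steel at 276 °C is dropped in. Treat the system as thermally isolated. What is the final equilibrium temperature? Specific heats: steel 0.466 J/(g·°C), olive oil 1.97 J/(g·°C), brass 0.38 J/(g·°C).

Net heat exchanged in the isolated system is zero:
476·0.466·(T − 276) + 536·1.97·(T − 26.6) + 180·0.38·(T − 26.6) = 0
221.82(T − 276) + 1055.9(T − 26.6) + 68.4(T − 26.6) = 0
(221.82 + 1055.9 + 68.4) T = 221.82·276 + 1055.9·26.6 + 68.4·26.6
T = 91128 / 1346.1 = 67.7 °C

T_f ≈ 67.7 °C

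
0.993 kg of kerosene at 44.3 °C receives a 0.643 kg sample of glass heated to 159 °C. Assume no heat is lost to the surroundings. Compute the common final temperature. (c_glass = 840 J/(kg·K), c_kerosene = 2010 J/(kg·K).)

Set heat shed by the hot body equal to heat absorbed by the cold body:
0.643×840×(159 − T) = 0.993×2010×(T − 44.3)
540.12(159 − T) = 1995.9(T − 44.3)
2536.1 T = 174299  ⇒  T ≈ 68.73 °C

T_f ≈ 68.7 °C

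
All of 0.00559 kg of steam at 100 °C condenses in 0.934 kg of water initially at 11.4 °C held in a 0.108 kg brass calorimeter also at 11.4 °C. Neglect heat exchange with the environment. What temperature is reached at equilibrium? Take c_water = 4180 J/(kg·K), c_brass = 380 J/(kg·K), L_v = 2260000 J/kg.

T_f ≈ 15.1 °C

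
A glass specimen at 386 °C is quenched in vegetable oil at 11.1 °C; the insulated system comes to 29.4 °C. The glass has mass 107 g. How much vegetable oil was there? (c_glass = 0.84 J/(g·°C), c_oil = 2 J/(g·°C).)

Heat lost by the glass = heat gained by the oil:
107×0.84×(386 − 29.4) = m×2×(29.4 − 11.1)
36.6 m = 32051  ⇒  m ≈ 875.7 g

m ≈ 876 g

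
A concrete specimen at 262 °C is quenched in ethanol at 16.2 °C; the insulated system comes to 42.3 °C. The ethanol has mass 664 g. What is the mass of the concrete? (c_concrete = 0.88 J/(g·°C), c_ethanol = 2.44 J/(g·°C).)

m ≈ 219 g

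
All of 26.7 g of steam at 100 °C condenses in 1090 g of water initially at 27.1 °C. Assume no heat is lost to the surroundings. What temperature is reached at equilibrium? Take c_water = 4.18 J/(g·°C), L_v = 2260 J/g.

T_f ≈ 41.8 °C

Setting the total heat transfer to zero:
condense steam: −26.7×2260 = −60342; condensed water 100 °C→T: 111.61(T − 100); water warms: 1090×4.18×(T − 27.1) = 4556.2(T − 27.1)
4667.8 T = 60342 + 11161 + 123473 = 194976
T ≈ 41.77 °C (< 100 °C, so full condensation is consistent).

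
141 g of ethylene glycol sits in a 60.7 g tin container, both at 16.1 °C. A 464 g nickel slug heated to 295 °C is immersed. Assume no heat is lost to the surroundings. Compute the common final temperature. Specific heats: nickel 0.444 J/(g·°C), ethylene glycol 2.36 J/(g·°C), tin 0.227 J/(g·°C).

T_f ≈ 120.1 °C

Heat gained plus heat lost sum to zero:
464·0.444·(T − 295) + 141·2.36·(T − 16.1) + 60.7·0.227·(T − 16.1) = 0
206.02(T − 295) + 332.76(T − 16.1) + 13.78(T − 16.1) = 0
552.55 T = 66354
T ≈ 120.09 °C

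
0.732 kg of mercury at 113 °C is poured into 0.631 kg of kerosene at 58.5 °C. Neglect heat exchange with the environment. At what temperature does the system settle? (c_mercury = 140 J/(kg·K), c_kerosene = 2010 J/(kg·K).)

Net heat exchanged in the isolated system is zero:
0.732*140*(T − 113) + 0.631*2010*(T − 58.5) = 0
1370.8 T = 85776
T = 85776 / 1370.8 = 62.6 °C

T_f ≈ 62.6 °C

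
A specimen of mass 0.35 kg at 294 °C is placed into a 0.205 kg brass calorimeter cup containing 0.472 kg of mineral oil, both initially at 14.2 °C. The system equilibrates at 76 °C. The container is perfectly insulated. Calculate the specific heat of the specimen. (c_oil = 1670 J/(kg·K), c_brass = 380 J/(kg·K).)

c ≈ 702 J/(kg·K)

Setting the total heat transfer to zero:
0.35·c·(76 − 294) + 0.472·1670·(76 − 14.2) + 0.205·380·(76 − 14.2) = 0
-76.3 c = -53527
c = -53527/-76.3 ≈ 701.5 J/(kg·K)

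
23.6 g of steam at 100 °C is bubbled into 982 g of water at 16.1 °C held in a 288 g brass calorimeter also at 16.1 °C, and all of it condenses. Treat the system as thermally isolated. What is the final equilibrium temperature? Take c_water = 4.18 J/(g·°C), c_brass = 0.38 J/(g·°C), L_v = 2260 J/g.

T_f ≈ 30.4 °C

Heat gained plus heat lost sum to zero:
condense steam: −23.6×2260 = −53336; condensate cools 100→T: 23.6×4.18×(T − 100) = 98.65(T − 100); original water: 4104.8(T − 16.1); cup: 109.44(T − 16.1)
4312.8 T = 53336 + 9864.8 + 67849 = 131049
T ≈ 30.39 °C — below 100 °C, confirming all the steam condensed.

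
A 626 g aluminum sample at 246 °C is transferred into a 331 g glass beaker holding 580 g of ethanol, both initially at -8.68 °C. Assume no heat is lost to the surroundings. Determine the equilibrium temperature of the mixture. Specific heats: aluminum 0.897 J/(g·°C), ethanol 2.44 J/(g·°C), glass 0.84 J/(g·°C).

T_f ≈ 54.7 °C

Setting the total heat transfer to zero:
626*0.897*(T − 246) + 580*2.44*(T − (-8.68)) + 331*0.84*(T − (-8.68)) = 0
2254.8 T = 123437
T = 123437 / 2254.8 = 54.7 °C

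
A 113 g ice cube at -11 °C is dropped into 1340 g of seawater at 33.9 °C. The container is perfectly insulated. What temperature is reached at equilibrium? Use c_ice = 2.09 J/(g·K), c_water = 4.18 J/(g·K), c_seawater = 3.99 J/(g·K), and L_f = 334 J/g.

T_f ≈ 24.2 °C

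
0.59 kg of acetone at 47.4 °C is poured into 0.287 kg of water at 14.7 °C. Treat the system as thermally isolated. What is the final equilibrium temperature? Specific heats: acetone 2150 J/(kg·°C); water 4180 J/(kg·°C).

Taking heat into each body as positive, Σ m c ΔT = 0:
0.59×2150×(T − 47.4) + 0.287×4180×(T − 14.7) = 0
2468.2 T = 77762
T = 77762 / 2468.2 = 31.5 °C

T_f ≈ 31.5 °C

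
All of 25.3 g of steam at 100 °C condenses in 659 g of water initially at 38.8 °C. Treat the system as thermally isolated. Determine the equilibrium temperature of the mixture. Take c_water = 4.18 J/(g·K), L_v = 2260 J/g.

T_f ≈ 61.1 °C

Heat gained plus heat lost sum to zero:
condense steam: −25.3×2260 = −57178
  condensate cools 100→T: 25.3×4.18×(T − 100) = 105.75(T − 100)
  original water: 2754.6(T − 38.8)
2860.4 T = 57178 + 10575 + 106879 = 174633
T ≈ 61.05 °C, under the boiling point, so the assumption holds.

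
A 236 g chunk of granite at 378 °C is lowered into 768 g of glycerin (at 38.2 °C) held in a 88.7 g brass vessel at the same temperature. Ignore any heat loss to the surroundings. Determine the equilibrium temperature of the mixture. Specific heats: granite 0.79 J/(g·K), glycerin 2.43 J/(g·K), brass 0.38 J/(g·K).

T_f ≈ 68.6 °C

Net heat exchanged in the isolated system is zero:
236·0.79·(T − 378) + 768·2.43·(T − 38.2) + 88.7·0.38·(T − 38.2) = 0
186.44(T − 378) + 1866.2(T − 38.2) + 33.71(T − 38.2) = 0
(186.44 + 1866.2 + 33.71) T = 186.44·378 + 1866.2·38.2 + 33.71·38.2
T = 143052 / 2086.4 = 68.6 °C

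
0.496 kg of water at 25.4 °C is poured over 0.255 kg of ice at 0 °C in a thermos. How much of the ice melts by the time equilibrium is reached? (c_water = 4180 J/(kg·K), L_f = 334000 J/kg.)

m_melted ≈ 0.158 kg

Heat available from the water dropping to 0 °C: 0.496·4180·25.4 = 52661 J.
To melt every bit of ice: 0.255·334000 = 85170 J.
52661 J < 85170 J, so only part of the ice melts and the system sits at 0 °C.
m_melted·334000 = 52661  ⇒  m_melted ≈ 0.1577 kg.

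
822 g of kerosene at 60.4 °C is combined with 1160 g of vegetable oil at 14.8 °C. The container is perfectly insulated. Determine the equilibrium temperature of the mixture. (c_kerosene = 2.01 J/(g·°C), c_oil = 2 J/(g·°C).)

T_f ≈ 33.8 °C

Set heat shed by the hot body equal to heat absorbed by the cold body:
822·2.01·(60.4 − T) = 1160·2·(T − 14.8)
1652.2(60.4 − T) = 2320(T − 14.8)
3972.2 T = 134130  ⇒  T ≈ 33.77 °C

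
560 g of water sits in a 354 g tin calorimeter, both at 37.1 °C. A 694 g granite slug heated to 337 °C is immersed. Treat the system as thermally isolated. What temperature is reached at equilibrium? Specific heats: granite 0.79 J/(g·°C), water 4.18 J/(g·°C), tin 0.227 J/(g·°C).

Setting the total heat transfer to zero:
694×0.79×(T − 337) + 560×4.18×(T − 37.1) + 354×0.227×(T − 37.1) = 0
548.26(T − 337) + 2340.8(T − 37.1) + 80.36(T − 37.1) = 0
(548.26 + 2340.8 + 80.36) T = 548.26×337 + 2340.8×37.1 + 80.36×37.1
T = 274589/2969.4 ≈ 92.47 °C

T_f ≈ 92.5 °C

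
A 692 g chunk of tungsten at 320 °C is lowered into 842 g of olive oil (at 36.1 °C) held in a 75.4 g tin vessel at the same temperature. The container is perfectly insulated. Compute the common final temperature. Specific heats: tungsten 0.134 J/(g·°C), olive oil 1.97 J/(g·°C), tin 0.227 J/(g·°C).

T_f ≈ 51.0 °C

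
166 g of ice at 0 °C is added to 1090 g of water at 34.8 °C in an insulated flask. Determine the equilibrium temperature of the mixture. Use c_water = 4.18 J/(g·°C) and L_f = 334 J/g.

Net heat exchanged in the isolated system is zero:
latent heat to melt: 166·334 = 55444
  meltwater 0→T: 166·4.18·T = 693.88 T
  water cools: 1090·4.18·(T − 34.8) = 4556.2(T − 34.8)
5250.1 T = 158556 − 55444 = 103112
T ≈ 19.64 °C — above 0 °C, consistent with complete melting.

T_f ≈ 19.6 °C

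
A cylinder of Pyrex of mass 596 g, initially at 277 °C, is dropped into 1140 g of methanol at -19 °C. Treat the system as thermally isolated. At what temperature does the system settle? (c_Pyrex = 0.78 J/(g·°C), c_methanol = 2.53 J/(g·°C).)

T_f ≈ 22.1 °C

Conservation of energy gives ΣQ = 0:
596*0.78*(T − 277) + 1140*2.53*(T − (-19)) = 0
464.88(T − 277) + 2884.2(T − (-19)) = 0
(464.88 + 2884.2) T = 464.88*277 + 2884.2*(-19)
T ≈ 22.09 °C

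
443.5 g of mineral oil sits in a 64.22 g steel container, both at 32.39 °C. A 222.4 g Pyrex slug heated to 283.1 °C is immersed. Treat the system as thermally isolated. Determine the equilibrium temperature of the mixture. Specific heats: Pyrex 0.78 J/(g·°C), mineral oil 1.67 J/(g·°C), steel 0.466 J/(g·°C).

T_f ≈ 78.5 °C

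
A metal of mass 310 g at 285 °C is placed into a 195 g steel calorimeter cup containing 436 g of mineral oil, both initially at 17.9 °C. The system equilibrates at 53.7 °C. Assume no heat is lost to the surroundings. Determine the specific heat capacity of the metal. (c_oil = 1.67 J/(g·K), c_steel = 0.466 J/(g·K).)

Conservation of energy gives ΣQ = 0:
310·c·(53.7 − 285) + 436·1.67·(53.7 − 17.9) + 195·0.466·(53.7 − 17.9) = 0
-71703 c = -29320
c = -29320/-71703 ≈ 0.4089 J/(g·K)

c ≈ 0.409 J/(g·K)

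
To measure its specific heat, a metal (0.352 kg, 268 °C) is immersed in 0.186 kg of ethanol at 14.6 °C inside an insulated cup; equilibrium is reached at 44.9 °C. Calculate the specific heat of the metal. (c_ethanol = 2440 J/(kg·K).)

c ≈ 175 J/(kg·K)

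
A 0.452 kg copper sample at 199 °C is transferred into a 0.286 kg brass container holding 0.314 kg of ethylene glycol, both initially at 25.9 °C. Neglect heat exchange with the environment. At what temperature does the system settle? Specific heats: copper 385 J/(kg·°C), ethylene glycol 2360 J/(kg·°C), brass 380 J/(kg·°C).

T_f ≈ 55.3 °C

Energy conservation, ΣQ = 0:
0.452×385×(T − 199) + 0.314×2360×(T − 25.9) + 0.286×380×(T − 25.9) = 0
174.02(T − 199) + 741.04(T − 25.9) + 108.68(T − 25.9) = 0
(174.02 + 741.04 + 108.68) T = 174.02×199 + 741.04×25.9 + 108.68×25.9
T = 56638 / 1023.7 = 55.3 °C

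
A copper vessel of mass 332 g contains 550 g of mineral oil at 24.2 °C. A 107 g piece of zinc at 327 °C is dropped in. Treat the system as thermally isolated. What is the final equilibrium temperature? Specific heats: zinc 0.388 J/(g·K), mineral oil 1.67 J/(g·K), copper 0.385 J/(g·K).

Let T be the final temperature. ΣQ_i = 0:
107×0.388×(T − 327) + 550×1.67×(T − 24.2) + 332×0.385×(T − 24.2) = 0
1087.8 T = 38897
T ≈ 35.76 °C

T_f ≈ 35.8 °C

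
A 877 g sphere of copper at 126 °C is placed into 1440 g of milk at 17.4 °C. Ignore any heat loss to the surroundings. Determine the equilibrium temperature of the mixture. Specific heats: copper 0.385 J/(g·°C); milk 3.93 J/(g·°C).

T_f ≈ 23.5 °C

T_f is the heat-capacity-weighted average of the initial temperatures:
T_f = (337.64·126 + 5659.2·17.4) / (337.64 + 5659.2)
    = 141013 / 5996.8 ≈ 23.51 °C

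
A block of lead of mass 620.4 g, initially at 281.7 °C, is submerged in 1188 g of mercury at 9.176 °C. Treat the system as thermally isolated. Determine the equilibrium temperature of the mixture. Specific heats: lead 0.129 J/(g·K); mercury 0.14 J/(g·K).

T_f ≈ 97.7 °C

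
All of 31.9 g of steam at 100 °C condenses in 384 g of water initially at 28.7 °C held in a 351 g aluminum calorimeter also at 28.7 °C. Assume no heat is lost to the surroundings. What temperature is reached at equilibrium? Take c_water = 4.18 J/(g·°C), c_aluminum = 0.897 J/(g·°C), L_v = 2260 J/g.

Conservation of energy gives ΣQ = 0:
latent heat released on condensation: 31.9·2260 = 72094
  condensed water 100 °C→T: 133.34(T − 100)
  original water: 1605.1(T − 28.7)
  cup: 314.85(T − 28.7)
2053.3 T = 72094 + 13334 + 55103 = 140531
T ≈ 68.44 °C (< 100 °C, so full condensation is consistent).

T_f ≈ 68.4 °C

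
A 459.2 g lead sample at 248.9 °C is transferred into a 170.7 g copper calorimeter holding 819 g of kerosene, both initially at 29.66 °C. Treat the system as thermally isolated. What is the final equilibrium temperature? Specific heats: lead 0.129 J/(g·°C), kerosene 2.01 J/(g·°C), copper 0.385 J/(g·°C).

Taking heat into each body as positive, Σ m c ΔT = 0:
459.2×0.129×(T − 248.9) + 819×2.01×(T − 29.66) + 170.7×0.385×(T − 29.66) = 0
1771.1 T = 65519
T = 65519 / 1771.1 = 37 °C

T_f ≈ 37.0 °C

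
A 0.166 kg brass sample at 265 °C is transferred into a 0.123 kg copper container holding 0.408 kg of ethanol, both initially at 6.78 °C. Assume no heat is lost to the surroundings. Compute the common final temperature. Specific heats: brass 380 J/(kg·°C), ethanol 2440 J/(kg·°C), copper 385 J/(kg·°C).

T_f ≈ 21.5 °C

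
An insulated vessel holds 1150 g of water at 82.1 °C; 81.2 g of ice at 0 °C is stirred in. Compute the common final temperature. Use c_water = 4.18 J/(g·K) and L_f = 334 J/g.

Conservation of energy gives ΣQ = 0:
melt ice: 81.2·334 = 27121
  meltwater 0→T: 81.2·4.18·T = 339.42 T
  water cools: 1150·4.18·(T − 82.1) = 4807(T − 82.1)
5146.4 T = 394655 − 27121 = 367534
T ≈ 71.42 °C — above 0 °C, consistent with complete melting.

T_f ≈ 71.4 °C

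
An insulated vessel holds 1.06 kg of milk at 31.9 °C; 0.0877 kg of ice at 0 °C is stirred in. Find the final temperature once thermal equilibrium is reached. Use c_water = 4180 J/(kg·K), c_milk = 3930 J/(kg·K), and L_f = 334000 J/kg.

T_f ≈ 22.9 °C

Energy conservation, ΣQ = 0:
fusion: m_ice L_f = 0.0877·334000 = 29292
  warm the meltwater: 366.59 T
  milk cools: 1.06·3930·(T − 31.9) = 4165.8(T − 31.9)
4532.4 T = 132889 − 29292 = 103597
T ≈ 22.86 °C (positive, so assuming full melt was valid).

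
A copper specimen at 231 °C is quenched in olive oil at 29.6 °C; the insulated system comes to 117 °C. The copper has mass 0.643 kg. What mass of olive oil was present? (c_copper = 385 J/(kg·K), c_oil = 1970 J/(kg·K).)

Let T be the final temperature. ΣQ_i = 0:
0.643·385·(117 − 231) + m·1970·(117 − 29.6) = 0
172178 m = 28221
m = 28221/172178 ≈ 0.1639 kg

m ≈ 0.164 kg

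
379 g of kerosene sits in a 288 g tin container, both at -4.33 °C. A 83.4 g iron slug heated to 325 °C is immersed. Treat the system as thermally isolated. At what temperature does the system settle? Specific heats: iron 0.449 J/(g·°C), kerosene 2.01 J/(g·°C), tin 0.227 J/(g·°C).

T_f ≈ 9.9 °C

T_f = Σ m_i c_i T_i / Σ m_i c_i:
T_f = (37.45·325 + 761.79·(-4.33) + 65.38·(-4.33)) / (37.45 + 761.79 + 65.38)
    = 8588.5 / 864.61 ≈ 9.93 °C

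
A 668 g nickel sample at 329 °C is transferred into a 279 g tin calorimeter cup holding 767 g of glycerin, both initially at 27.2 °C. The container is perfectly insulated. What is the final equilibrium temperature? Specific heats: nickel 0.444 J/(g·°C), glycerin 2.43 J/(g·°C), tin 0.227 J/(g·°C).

T_f ≈ 67.5 °C

Setting the total heat transfer to zero:
668*0.444*(T − 329) + 767*2.43*(T − 27.2) + 279*0.227*(T − 27.2) = 0
(296.59 + 1863.8 + 63.33) T = 296.59*329 + 1863.8*27.2 + 63.33*27.2
T ≈ 67.45 °C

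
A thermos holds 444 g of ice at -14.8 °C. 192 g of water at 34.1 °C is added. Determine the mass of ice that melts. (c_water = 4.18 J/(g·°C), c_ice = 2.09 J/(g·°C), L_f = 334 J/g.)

Cooling the water to 0 °C releases 192·4.18·34.1 = 27367 J.
Warming the ice to 0 °C takes 444·2.09·14.8 = 13734 J, leaving 13633 J for melting.
Melting all 444 g of ice would need 444·334 = 148296 J.
Since 13633 < 148296 J, not all the ice melts; equilibrium is at 0 °C.
m_melted·334 = 13633  ⇒  m_melted ≈ 40.82 g.

m_melted ≈ 40.8 g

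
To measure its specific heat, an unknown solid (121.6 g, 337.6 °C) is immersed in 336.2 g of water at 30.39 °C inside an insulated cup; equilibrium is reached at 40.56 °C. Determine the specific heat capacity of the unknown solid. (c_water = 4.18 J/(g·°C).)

c ≈ 0.396 J/(g·°C)

Heat lost by the unknown solid = heat gained by the water:
121.6·c·(337.6 − 40.56) = 336.2·4.18·(40.56 − 30.39)
36120 c = 14292  ⇒  c ≈ 0.3957 J/(g·°C)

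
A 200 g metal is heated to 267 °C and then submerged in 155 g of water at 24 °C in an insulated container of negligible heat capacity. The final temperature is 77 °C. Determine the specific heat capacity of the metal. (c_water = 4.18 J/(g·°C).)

c ≈ 0.904 J/(g·°C)

Energy conservation, ΣQ = 0:
200·c·(77 − 267) + 155·4.18·(77 − 24) = 0
-38000 c = -34339
c = -34339/-38000 ≈ 0.9036 J/(g·°C)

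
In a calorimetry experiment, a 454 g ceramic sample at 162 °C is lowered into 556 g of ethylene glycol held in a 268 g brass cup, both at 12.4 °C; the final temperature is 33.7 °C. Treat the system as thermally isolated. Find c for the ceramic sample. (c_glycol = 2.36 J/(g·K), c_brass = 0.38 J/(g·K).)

c ≈ 0.517 J/(g·K)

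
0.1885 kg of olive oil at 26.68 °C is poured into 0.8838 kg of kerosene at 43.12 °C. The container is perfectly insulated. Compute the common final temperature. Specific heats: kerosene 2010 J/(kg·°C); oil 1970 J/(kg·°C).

T_f ≈ 40.3 °C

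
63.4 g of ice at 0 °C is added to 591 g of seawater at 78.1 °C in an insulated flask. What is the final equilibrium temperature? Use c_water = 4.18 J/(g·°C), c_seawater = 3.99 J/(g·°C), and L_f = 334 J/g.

Let T be the final temperature. ΣQ_i = 0:
melt ice: 63.4·334 = 21176; warm the meltwater: 265.01 T; seawater: 2358.1(T − 78.1)
2623.1 T = 184167 − 21176 = 162991
T ≈ 62.14 °C. Since T > 0 °C, the all-ice-melts assumption holds.

T_f ≈ 62.1 °C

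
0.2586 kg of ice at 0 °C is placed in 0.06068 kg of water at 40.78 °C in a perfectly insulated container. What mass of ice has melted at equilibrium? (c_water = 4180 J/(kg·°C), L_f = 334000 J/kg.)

m_melted ≈ 0.031 kg

Heat available from the water dropping to 0 °C: 0.06068×4180×40.78 = 10344 J.
Melting all 0.2586 kg of ice would need 0.2586×334000 = 86372 J.
10344 J < 86372 J, so only part of the ice melts and the system sits at 0 °C.
m_melted×334000 = 10344  ⇒  m_melted ≈ 0.03097 kg.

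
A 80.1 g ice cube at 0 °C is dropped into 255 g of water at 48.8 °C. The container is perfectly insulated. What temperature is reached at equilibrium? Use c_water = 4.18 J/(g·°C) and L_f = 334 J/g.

Heat gained plus heat lost sum to zero:
melt ice: 80.1·334 = 26753; meltwater 0→T: 80.1·4.18·T = 334.82 T; water: 1065.9(T − 48.8)
1400.7 T = 52016 − 26753 = 25263
T ≈ 18.04 °C — above 0 °C, consistent with complete melting.

T_f ≈ 18.0 °C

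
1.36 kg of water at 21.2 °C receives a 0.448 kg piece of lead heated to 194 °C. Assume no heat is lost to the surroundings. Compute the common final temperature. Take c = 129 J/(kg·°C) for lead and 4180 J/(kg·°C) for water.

T_f ≈ 22.9 °C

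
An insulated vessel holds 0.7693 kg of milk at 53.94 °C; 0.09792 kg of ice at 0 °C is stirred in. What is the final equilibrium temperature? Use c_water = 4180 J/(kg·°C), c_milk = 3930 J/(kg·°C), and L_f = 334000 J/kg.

Setting the total heat transfer to zero:
fusion: m_ice L_f = 0.09792·334000 = 32705
  meltwater 0→T: 0.09792·4180·T = 409.31 T
  milk: 3023.3(T − 53.94)
3432.7 T = 163079 − 32705 = 130374
T ≈ 37.98 °C. Since T > 0 °C, the all-ice-melts assumption holds.

T_f ≈ 38.0 °C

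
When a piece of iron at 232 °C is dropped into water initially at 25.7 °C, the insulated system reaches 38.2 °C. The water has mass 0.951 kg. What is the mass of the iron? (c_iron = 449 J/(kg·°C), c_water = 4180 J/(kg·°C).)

m ≈ 0.571 kg

Setting the total heat transfer to zero:
m·449·(38.2 − 232) + 0.951·4180·(38.2 − 25.7) = 0
-87016 m = -49690
m = -49690/-87016 ≈ 0.571 kg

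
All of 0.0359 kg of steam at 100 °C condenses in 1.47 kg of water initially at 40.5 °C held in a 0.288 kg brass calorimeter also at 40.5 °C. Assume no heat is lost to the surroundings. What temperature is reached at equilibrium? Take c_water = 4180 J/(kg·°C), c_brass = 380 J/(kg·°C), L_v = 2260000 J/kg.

Conservation of energy gives ΣQ = 0:
steam→water at 100 °C releases m L_v = 0.0359×2260000 = 81134
  condensed water 100 °C→T: 150.06(T − 100)
  original water: 6144.6(T − 40.5)
  brass cup: 0.288×380×(T − 40.5) = 109.44(T − 40.5)
6404.1 T = 81134 + 15006 + 253289 = 349429
T ≈ 54.56 °C (< 100 °C, so full condensation is consistent).

T_f ≈ 54.6 °C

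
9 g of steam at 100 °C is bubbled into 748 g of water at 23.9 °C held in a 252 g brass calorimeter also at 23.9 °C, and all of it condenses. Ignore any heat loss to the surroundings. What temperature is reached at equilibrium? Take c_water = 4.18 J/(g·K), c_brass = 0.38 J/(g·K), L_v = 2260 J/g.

T_f ≈ 31.0 °C

Conservation of energy gives ΣQ = 0:
steam→water at 100 °C releases m L_v = 9×2260 = 20340
  condensed water 100 °C→T: 37.62(T − 100)
  water warms: 748×4.18×(T − 23.9) = 3126.6(T − 23.9)
  cup: 95.76(T − 23.9)
3260 T = 20340 + 3762 + 77015 = 101117
T ≈ 31.02 °C, under the boiling point, so the assumption holds.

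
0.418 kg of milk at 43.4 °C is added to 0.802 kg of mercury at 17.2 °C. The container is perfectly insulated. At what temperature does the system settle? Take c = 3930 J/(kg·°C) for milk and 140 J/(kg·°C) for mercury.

T_f ≈ 41.7 °C

Let T be the final temperature. ΣQ_i = 0:
0.418*3930*(T − 43.4) + 0.802*140*(T − 17.2) = 0
(1642.7 + 112.28) T = 1642.7*43.4 + 112.28*17.2
T = 73226 / 1755 = 41.7 °C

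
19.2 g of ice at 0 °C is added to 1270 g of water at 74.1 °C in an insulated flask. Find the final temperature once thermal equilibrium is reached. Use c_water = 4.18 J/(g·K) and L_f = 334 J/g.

T_f ≈ 71.8 °C

Conservation of energy gives ΣQ = 0:
latent heat to melt: 19.2×334 = 6412.8
  meltwater 0→T: 19.2×4.18×T = 80.26 T
  water: 5308.6(T − 74.1)
5388.9 T = 393367 − 6412.8 = 386954
T ≈ 71.81 °C. Since T > 0 °C, the all-ice-melts assumption holds.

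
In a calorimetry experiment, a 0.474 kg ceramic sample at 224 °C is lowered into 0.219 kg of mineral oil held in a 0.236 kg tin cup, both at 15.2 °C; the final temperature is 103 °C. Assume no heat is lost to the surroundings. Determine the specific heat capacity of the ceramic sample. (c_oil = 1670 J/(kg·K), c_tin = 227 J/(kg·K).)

c ≈ 642 J/(kg·K)

Net heat exchanged in the isolated system is zero:
0.474·c·(103 − 224) + 0.219·1670·(103 − 15.2) + 0.236·227·(103 − 15.2) = 0
-57.35 c = -36815
c = -36815/-57.35 ≈ 641.9 J/(kg·K)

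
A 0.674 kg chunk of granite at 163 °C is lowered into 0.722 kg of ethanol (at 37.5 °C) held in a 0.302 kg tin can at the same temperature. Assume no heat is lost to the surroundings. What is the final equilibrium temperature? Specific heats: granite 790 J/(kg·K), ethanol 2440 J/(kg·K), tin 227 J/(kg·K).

Taking heat into each body as positive, Σ m c ΔT = 0:
0.674*790*(T − 163) + 0.722*2440*(T − 37.5) + 0.302*227*(T − 37.5) = 0
(532.46 + 1761.7 + 68.55) T = 532.46*163 + 1761.7*37.5 + 68.55*37.5
T = 155425 / 2362.7 = 65.8 °C

T_f ≈ 65.8 °C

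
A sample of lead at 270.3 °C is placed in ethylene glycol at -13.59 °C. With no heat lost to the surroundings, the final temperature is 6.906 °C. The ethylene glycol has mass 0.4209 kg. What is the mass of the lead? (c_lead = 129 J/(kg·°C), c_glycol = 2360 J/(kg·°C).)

Setting the total heat transfer to zero:
m·129·(6.906 − 270.3) + 0.4209·2360·(6.906 − (-13.59)) = 0
-33978 m = -20359
m = -20359/-33978 ≈ 0.5992 kg

m ≈ 0.599 kg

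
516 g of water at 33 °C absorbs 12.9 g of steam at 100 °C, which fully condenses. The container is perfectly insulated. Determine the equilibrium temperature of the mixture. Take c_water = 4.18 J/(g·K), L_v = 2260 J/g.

T_f ≈ 47.8 °C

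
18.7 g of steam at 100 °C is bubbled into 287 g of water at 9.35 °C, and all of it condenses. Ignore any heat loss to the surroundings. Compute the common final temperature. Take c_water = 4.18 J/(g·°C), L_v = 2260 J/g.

Setting the total heat transfer to zero:
condense steam: −18.7×2260 = −42262
  condensate cools 100→T: 18.7×4.18×(T − 100) = 78.17(T − 100)
  water warms: 287×4.18×(T − 9.35) = 1199.7(T − 9.35)
1277.8 T = 42262 + 7816.6 + 11217 = 61295
T ≈ 47.97 °C (< 100 °C, so full condensation is consistent).

T_f ≈ 48.0 °C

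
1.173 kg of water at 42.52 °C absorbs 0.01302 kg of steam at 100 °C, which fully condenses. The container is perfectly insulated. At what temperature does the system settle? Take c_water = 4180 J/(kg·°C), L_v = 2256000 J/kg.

T_f ≈ 49.1 °C

Heat gained plus heat lost sum to zero:
condense steam: −0.01302·2256000 = −29373
  condensate cools 100→T: 0.01302·4180·(T − 100) = 54.42(T − 100)
  water warms: 1.173·4180·(T − 42.52) = 4903.1(T − 42.52)
4957.6 T = 29373 + 5442.4 + 208482 = 243297
T ≈ 49.08 °C, under the boiling point, so the assumption holds.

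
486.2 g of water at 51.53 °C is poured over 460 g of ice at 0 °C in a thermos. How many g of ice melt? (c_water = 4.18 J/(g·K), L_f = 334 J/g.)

m_melted ≈ 314 g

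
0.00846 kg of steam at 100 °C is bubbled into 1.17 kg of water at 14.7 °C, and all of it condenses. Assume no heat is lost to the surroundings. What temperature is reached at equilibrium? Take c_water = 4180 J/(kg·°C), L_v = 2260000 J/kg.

T_f ≈ 19.2 °C

Heat gained plus heat lost sum to zero:
latent heat released on condensation: 0.00846·2260000 = 19120; condensed water 100 °C→T: 35.36(T − 100); water warms: 1.17·4180·(T − 14.7) = 4890.6(T − 14.7)
4926 T = 19120 + 3536.3 + 71892 = 94548
T ≈ 19.19 °C, under the boiling point, so the assumption holds.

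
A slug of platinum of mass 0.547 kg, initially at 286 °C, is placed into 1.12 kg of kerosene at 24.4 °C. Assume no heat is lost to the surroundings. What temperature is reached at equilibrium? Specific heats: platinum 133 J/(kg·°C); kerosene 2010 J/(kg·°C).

|Q_platinum| = |Q_kerosene|:
0.547·133·(286 − T) = 1.12·2010·(T − 24.4)
72.75(286 − T) = 2251.2(T − 24.4)
2324 T = 75736  ⇒  T ≈ 32.59 °C

T_f ≈ 32.6 °C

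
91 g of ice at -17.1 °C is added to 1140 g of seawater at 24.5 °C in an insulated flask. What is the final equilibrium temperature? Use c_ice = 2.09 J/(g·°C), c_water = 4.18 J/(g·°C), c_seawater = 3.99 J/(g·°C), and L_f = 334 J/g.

T_f ≈ 15.8 °C

Energy balance with sensible and latent terms:
warm ice to 0 °C: 91·2.09·(0 − (-17.1)) = 3252.2
  latent heat to melt: 91·334 = 30394
  meltwater 0→T: 91·4.18·T = 380.38 T
  seawater cools: 1140·3.99·(T − 24.5) = 4548.6(T − 24.5)
4929 T = 111441 − 33646 = 77794
T ≈ 15.78 °C (positive, so assuming full melt was valid).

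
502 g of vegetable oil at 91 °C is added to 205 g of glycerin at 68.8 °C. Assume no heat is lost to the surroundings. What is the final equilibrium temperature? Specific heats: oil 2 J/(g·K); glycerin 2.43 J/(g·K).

With ΣQ=0 the equilibrium temperature is the m·c-weighted mean:
T_f = (1004*91 + 498.15*68.8) / (1004 + 498.15)
    = 125637 / 1502.2 ≈ 83.64 °C

T_f ≈ 83.6 °C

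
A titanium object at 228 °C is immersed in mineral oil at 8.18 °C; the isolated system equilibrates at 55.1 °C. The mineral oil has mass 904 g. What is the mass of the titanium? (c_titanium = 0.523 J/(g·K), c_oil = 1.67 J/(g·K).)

Setting the total heat transfer to zero:
m·0.523·(55.1 − 228) + 904·1.67·(55.1 − 8.18) = 0
-90.43 m = -70834
m = -70834/-90.43 ≈ 783.3 g

m ≈ 783 g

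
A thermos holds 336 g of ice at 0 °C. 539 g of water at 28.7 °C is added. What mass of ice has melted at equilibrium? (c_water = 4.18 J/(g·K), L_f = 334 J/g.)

Cooling the water to 0 °C releases 539×4.18×28.7 = 64662 J.
To melt every bit of ice: 336×334 = 112224 J.
That's not enough to melt it all — equilibrium is at 0 °C with ice remaining.
m_melted×334 = 64662  ⇒  m_melted ≈ 193.6 g.

m_melted ≈ 194 g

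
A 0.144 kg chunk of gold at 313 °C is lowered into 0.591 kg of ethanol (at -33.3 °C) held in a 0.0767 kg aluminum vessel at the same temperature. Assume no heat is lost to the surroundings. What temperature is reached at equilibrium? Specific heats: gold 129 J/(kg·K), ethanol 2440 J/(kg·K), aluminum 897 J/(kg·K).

T_f ≈ -29.1 °C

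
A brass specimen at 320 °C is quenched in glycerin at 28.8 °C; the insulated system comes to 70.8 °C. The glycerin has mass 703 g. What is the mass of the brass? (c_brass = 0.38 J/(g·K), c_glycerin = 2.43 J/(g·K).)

m ≈ 758 g

|Q_brass| = |Q_glycerin|:
m·0.38·(320 − 70.8) = 703·2.43·(70.8 − 28.8)
94.7 m = 71748  ⇒  m ≈ 757.7 g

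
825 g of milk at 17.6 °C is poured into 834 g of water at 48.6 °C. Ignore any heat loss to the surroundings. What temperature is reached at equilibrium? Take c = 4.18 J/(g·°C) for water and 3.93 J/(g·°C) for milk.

T_f ≈ 33.7 °C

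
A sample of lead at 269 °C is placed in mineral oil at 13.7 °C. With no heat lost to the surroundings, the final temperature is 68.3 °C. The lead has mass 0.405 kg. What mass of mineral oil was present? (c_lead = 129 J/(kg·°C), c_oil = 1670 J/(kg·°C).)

m ≈ 0.115 kg

Let T be the final temperature. ΣQ_i = 0:
0.405×129×(68.3 − 269) + m×1670×(68.3 − 13.7) = 0
91182 m = 10486
m = 10486/91182 ≈ 0.115 kg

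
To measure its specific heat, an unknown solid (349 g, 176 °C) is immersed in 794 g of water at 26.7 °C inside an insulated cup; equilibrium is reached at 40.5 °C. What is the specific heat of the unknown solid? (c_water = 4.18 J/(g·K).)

c ≈ 0.969 J/(g·K)

Heat gained plus heat lost sum to zero:
349×c×(40.5 − 176) + 794×4.18×(40.5 − 26.7) = 0
-47290 c = -45801
c = -45801/-47290 ≈ 0.9685 J/(g·K)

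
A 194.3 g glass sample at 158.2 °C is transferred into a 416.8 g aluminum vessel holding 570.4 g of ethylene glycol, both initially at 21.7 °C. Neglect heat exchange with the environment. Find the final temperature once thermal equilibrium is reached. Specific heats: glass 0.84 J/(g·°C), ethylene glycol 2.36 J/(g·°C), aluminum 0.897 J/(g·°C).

Let T be the final temperature. ΣQ_i = 0:
194.3×0.84×(T − 158.2) + 570.4×2.36×(T − 21.7) + 416.8×0.897×(T − 21.7) = 0
(163.21 + 1346.1 + 373.87) T = 163.21×158.2 + 1346.1×21.7 + 373.87×21.7
T = 63144 / 1883.2 = 33.5 °C

T_f ≈ 33.5 °C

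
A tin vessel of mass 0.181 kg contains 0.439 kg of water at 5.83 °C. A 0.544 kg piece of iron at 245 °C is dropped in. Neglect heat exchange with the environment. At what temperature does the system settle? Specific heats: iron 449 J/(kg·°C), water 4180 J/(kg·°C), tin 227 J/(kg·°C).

T_f ≈ 33.4 °C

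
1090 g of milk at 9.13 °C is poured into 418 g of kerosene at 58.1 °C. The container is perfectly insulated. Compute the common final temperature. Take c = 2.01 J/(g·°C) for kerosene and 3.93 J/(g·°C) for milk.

T_f ≈ 17.2 °C

Taking heat into each body as positive, Σ m c ΔT = 0:
418·2.01·(T − 58.1) + 1090·3.93·(T − 9.13) = 0
840.18(T − 58.1) + 4283.7(T − 9.13) = 0
(840.18 + 4283.7) T = 840.18·58.1 + 4283.7·9.13
T = 87925 / 5123.9 = 17.2 °C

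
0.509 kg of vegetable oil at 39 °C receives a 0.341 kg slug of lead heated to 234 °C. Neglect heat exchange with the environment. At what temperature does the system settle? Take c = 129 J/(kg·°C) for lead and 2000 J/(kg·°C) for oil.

T_f ≈ 47.1 °C

Net heat exchanged in the isolated system is zero:
0.341×129×(T − 234) + 0.509×2000×(T − 39) = 0
1062 T = 49995
T ≈ 47.08 °C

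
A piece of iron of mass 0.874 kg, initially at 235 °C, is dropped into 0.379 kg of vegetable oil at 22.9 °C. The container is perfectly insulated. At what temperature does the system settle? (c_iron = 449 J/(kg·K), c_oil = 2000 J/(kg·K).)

T_f ≈ 95.3 °C

Energy conservation, ΣQ = 0:
0.874*449*(T − 235) + 0.379*2000*(T − 22.9) = 0
(392.43 + 758) T = 392.43*235 + 758*22.9
T = 109578 / 1150.4 = 95.3 °C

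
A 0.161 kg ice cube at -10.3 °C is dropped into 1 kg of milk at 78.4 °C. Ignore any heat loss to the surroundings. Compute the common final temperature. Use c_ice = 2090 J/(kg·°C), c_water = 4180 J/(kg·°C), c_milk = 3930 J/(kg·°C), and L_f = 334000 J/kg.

T_f ≈ 54.5 °C

Energy balance with sensible and latent terms:
warm ice to 0 °C: 0.161·2090·(0 − (-10.3)) = 3465.8; melt ice: 0.161·334000 = 53774; meltwater 0→T: 0.161·4180·T = 672.98 T; milk cools: 1·3930·(T − 78.4) = 3930(T − 78.4)
4603 T = 308112 − 57240 = 250872
T ≈ 54.50 °C (positive, so assuming full melt was valid).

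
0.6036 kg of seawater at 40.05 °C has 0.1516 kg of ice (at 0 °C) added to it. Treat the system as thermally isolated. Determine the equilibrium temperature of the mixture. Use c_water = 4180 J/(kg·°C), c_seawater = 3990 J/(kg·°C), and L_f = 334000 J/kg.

Heat gained plus heat lost sum to zero:
fusion: m_ice L_f = 0.1516·334000 = 50634
  meltwater 0→T: 0.1516·4180·T = 633.69 T
  seawater: 2408.4(T − 40.05)
3042.1 T = 96455 − 50634 = 45821
T ≈ 15.06 °C — above 0 °C, consistent with complete melting.

T_f ≈ 15.1 °C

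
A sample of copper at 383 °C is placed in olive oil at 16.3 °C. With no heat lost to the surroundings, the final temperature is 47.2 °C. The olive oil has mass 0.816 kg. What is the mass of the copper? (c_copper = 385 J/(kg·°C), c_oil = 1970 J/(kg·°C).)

m ≈ 0.384 kg

|Q_copper| = |Q_oil|:
m×385×(383 − 47.2) = 0.816×1970×(47.2 − 16.3)
129283 m = 49672  ⇒  m ≈ 0.3842 kg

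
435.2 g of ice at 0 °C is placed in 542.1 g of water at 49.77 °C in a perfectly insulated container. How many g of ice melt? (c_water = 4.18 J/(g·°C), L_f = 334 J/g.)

m_melted ≈ 338 g

Heat available from the water dropping to 0 °C: 542.1·4.18·49.77 = 112778 J.
Fully melting the ice requires m_ice L_f = 435.2·334 = 145357 J.
Since 112778 < 145357 J, not all the ice melts; equilibrium is at 0 °C.
m_melt = 112778 / L_f = 337.7 g.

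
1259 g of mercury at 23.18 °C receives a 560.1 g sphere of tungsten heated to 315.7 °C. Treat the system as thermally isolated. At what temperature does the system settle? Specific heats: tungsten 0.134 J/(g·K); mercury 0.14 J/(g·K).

T_f ≈ 110.5 °C

T_f is the heat-capacity-weighted average of the initial temperatures:
T_f = (75.05·315.7 + 176.26·23.18) / (75.05 + 176.26)
    = 27780 / 251.31 ≈ 110.54 °C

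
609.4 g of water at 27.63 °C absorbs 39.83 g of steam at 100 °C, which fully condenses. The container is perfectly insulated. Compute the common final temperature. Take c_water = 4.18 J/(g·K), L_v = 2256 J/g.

T_f ≈ 65.2 °C

Energy conservation, ΣQ = 0:
steam→water at 100 °C releases m L_v = 39.83×2256 = 89856
  condensed water 100 °C→T: 166.49(T − 100)
  water warms: 609.4×4.18×(T − 27.63) = 2547.3(T − 27.63)
2713.8 T = 89856 + 16649 + 70382 = 176887
T ≈ 65.18 °C (< 100 °C, so full condensation is consistent).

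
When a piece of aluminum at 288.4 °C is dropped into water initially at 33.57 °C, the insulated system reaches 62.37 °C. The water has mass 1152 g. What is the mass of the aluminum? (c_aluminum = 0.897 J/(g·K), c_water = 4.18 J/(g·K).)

Energy conservation, ΣQ = 0:
m·0.897·(62.37 − 288.4) + 1152·4.18·(62.37 − 33.57) = 0
-202.75 m = -138682
m = -138682/-202.75 ≈ 684 g

m ≈ 684 g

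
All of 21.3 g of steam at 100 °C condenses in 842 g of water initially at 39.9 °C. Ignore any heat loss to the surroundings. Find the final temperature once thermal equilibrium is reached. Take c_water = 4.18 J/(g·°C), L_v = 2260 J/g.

Let T be the final temperature. ΣQ_i = 0:
condense steam: −21.3×2260 = −48138; condensate cools 100→T: 21.3×4.18×(T − 100) = 89.03(T − 100); original water: 3519.6(T − 39.9)
3608.6 T = 48138 + 8903.4 + 140430 = 197472
T ≈ 54.72 °C (< 100 °C, so full condensation is consistent).

T_f ≈ 54.7 °C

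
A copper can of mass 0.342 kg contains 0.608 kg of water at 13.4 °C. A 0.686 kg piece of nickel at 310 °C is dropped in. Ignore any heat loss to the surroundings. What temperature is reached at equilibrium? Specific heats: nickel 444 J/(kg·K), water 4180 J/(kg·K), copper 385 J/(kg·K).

Energy conservation, ΣQ = 0:
0.686×444×(T − 310) + 0.608×4180×(T − 13.4) + 0.342×385×(T − 13.4) = 0
2977.7 T = 130241
T = 130241 / 2977.7 = 43.7 °C

T_f ≈ 43.7 °C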